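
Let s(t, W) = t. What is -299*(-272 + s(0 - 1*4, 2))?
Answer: 82524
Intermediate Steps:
-299*(-272 + s(0 - 1*4, 2)) = -299*(-272 + (0 - 1*4)) = -299*(-272 + (0 - 4)) = -299*(-272 - 4) = -299*(-276) = 82524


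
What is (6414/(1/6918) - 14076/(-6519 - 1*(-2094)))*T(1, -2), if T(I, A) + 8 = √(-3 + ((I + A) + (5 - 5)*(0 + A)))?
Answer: -523590251136/1475 + 130897562784*I/1475 ≈ -3.5498e+8 + 8.8744e+7*I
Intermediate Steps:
T(I, A) = -8 + √(-3 + A + I) (T(I, A) = -8 + √(-3 + ((I + A) + (5 - 5)*(0 + A))) = -8 + √(-3 + ((A + I) + 0*A)) = -8 + √(-3 + ((A + I) + 0)) = -8 + √(-3 + (A + I)) = -8 + √(-3 + A + I))
(6414/(1/6918) - 14076/(-6519 - 1*(-2094)))*T(1, -2) = (6414/(1/6918) - 14076/(-6519 - 1*(-2094)))*(-8 + √(-3 - 2 + 1)) = (6414/(1/6918) - 14076/(-6519 + 2094))*(-8 + √(-4)) = (6414*6918 - 14076/(-4425))*(-8 + 2*I) = (44372052 - 14076*(-1/4425))*(-8 + 2*I) = (44372052 + 4692/1475)*(-8 + 2*I) = 65448781392*(-8 + 2*I)/1475 = -523590251136/1475 + 130897562784*I/1475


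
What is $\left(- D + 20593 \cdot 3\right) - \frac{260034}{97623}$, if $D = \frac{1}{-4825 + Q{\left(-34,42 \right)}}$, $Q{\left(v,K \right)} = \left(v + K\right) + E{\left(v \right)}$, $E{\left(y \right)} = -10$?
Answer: $\frac{1078171467432}{17452823} \approx 61776.0$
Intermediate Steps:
$Q{\left(v,K \right)} = -10 + K + v$ ($Q{\left(v,K \right)} = \left(v + K\right) - 10 = \left(K + v\right) - 10 = -10 + K + v$)
$D = - \frac{1}{4827}$ ($D = \frac{1}{-4825 - 2} = \frac{1}{-4827} = - \frac{1}{4827} \approx -0.00020717$)
$\left(- D + 20593 \cdot 3\right) - \frac{260034}{97623} = \left(\left(-1\right) \left(- \frac{1}{4827}\right) + 20593 \cdot 3\right) - \frac{260034}{97623} = \left(\frac{1}{4827} + 61779\right) - 260034 \cdot \frac{1}{97623} = \frac{298207234}{4827} - \frac{86678}{32541} = \frac{1078171467432}{17452823}$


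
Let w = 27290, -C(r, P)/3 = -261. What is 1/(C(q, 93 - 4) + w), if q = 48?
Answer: 1/28073 ≈ 3.5621e-5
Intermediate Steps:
C(r, P) = 783 (C(r, P) = -3*(-261) = 783)
1/(C(q, 93 - 4) + w) = 1/(783 + 27290) = 1/28073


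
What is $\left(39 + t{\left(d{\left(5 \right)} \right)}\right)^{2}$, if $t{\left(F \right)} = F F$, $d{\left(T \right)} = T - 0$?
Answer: $4096$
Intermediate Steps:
$d{\left(T \right)} = T$ ($d{\left(T \right)} = T + 0 = T$)
$t{\left(F \right)} = F^{2}$
$\left(39 + t{\left(d{\left(5 \right)} \right)}\right)^{2} = \left(39 + 5^{2}\right)^{2} = \left(39 + 25\right)^{2} = 64^{2} = 4096$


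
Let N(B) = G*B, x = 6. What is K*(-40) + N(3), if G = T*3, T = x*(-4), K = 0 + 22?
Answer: -1096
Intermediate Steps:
K = 22
T = -24 (T = 6*(-4) = -24)
G = -72 (G = -24*3 = -72)
N(B) = -72*B
K*(-40) + N(3) = 22*(-40) - 72*3 = -880 - 216 = -1096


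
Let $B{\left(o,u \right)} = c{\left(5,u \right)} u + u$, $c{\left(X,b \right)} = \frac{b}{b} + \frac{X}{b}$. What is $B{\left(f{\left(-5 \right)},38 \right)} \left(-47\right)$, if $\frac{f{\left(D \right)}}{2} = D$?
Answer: $-3807$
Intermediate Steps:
$f{\left(D \right)} = 2 D$
$c{\left(X,b \right)} = 1 + \frac{X}{b}$
$B{\left(o,u \right)} = 5 + 2 u$ ($B{\left(o,u \right)} = \frac{5 + u}{u} u + u = \left(5 + u\right) + u = 5 + 2 u$)
$B{\left(f{\left(-5 \right)},38 \right)} \left(-47\right) = \left(5 + 2 \cdot 38\right) \left(-47\right) = \left(5 + 76\right) \left(-47\right) = 81 \left(-47\right) = -3807$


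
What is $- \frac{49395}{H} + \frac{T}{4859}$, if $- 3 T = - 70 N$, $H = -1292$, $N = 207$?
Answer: $\frac{246250665}{6277828} \approx 39.225$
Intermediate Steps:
$T = 4830$ ($T = - \frac{\left(-70\right) 207}{3} = \left(- \frac{1}{3}\right) \left(-14490\right) = 4830$)
$- \frac{49395}{H} + \frac{T}{4859} = - \frac{49395}{-1292} + \frac{4830}{4859} = \left(-49395\right) \left(- \frac{1}{1292}\right) + 4830 \cdot \frac{1}{4859} = \frac{49395}{1292} + \frac{4830}{4859} = \frac{246250665}{6277828}$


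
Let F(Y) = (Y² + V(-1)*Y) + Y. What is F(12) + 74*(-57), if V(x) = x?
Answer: -4074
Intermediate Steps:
F(Y) = Y² (F(Y) = (Y² - Y) + Y = Y²)
F(12) + 74*(-57) = 12² + 74*(-57) = 144 - 4218 = -4074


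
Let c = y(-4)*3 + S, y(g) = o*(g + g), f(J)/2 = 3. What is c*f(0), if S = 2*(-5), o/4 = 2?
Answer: -1212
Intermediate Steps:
o = 8 (o = 4*2 = 8)
f(J) = 6 (f(J) = 2*3 = 6)
y(g) = 16*g (y(g) = 8*(g + g) = 8*(2*g) = 16*g)
S = -10
c = -202 (c = (16*(-4))*3 - 10 = -64*3 - 10 = -192 - 10 = -202)
c*f(0) = -202*6 = -1212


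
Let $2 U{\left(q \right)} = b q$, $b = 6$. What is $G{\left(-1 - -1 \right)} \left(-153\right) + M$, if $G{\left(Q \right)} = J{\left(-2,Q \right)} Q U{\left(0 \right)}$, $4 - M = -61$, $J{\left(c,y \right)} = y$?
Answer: $65$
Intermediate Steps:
$M = 65$ ($M = 4 - -61 = 4 + 61 = 65$)
$U{\left(q \right)} = 3 q$ ($U{\left(q \right)} = \frac{6 q}{2} = 3 q$)
$G{\left(Q \right)} = 0$ ($G{\left(Q \right)} = Q Q 3 \cdot 0 = Q^{2} \cdot 0 = 0$)
$G{\left(-1 - -1 \right)} \left(-153\right) + M = 0 \left(-153\right) + 65 = 0 + 65 = 65$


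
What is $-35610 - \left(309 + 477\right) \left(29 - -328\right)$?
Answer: $-316212$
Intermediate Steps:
$-35610 - \left(309 + 477\right) \left(29 - -328\right) = -35610 - 786 \left(29 + 328\right) = -35610 - 786 \cdot 357 = -35610 - 280602 = -316212$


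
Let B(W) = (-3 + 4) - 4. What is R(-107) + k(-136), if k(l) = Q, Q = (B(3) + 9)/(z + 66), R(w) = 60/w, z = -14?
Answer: -1239/2782 ≈ -0.44536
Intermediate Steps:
B(W) = -3 (B(W) = 1 - 4 = -3)
Q = 3/26 (Q = (-3 + 9)/(-14 + 66) = 6/52 = 6*(1/52) = 3/26 ≈ 0.11538)
k(l) = 3/26
R(-107) + k(-136) = 60/(-107) + 3/26 = 60*(-1/107) + 3/26 = -60/107 + 3/26 = -1239/2782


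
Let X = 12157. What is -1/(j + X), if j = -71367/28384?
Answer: -28384/344992921 ≈ -8.2274e-5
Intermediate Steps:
j = -71367/28384 (j = -71367*1/28384 = -71367/28384 ≈ -2.5143)
-1/(j + X) = -1/(-71367/28384 + 12157) = -1/344992921/28384 = -1*28384/344992921 = -28384/344992921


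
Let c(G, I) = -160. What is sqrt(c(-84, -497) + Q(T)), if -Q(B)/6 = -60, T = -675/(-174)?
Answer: 10*sqrt(2) ≈ 14.142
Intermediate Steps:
T = 225/58 (T = -675*(-1/174) = 225/58 ≈ 3.8793)
Q(B) = 360 (Q(B) = -6*(-60) = 360)
sqrt(c(-84, -497) + Q(T)) = sqrt(-160 + 360) = sqrt(200) = 10*sqrt(2)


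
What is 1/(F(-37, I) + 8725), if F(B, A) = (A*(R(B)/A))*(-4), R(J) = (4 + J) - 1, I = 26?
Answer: 1/8861 ≈ 0.00011285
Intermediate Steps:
R(J) = 3 + J
F(B, A) = -12 - 4*B (F(B, A) = (A*((3 + B)/A))*(-4) = (3 + B)*(-4) = -12 - 4*B)
1/(F(-37, I) + 8725) = 1/((-12 - 4*(-37)) + 8725) = 1/((-12 + 148) + 8725) = 1/(136 + 8725) = 1/8861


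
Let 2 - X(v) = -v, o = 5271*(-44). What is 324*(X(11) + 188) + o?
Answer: -166800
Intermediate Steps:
o = -231924
X(v) = 2 + v (X(v) = 2 - (-1)*v = 2 + v)
324*(X(11) + 188) + o = 324*((2 + 11) + 188) - 231924 = 324*(13 + 188) - 231924 = 324*201 - 231924 = 65124 - 231924 = -166800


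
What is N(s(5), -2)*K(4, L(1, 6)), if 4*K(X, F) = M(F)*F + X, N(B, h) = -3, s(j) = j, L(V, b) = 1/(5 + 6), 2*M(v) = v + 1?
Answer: -735/242 ≈ -3.0372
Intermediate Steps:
M(v) = ½ + v/2 (M(v) = (v + 1)/2 = (1 + v)/2 = ½ + v/2)
L(V, b) = 1/11
K(X, F) = X/4 + F*(½ + F/2)/4 (K(X, F) = ((½ + F/2)*F + X)/4 = (F*(½ + F/2) + X)/4 = (X + F*(½ + F/2))/4 = X/4 + F*(½ + F/2)/4)
N(s(5), -2)*K(4, L(1, 6)) = -3*((¼)*4 + (⅛)*(1/11)*(1 + 1/11)) = -3*(1 + (⅛)*(1/11)*(12/11)) = -3*(1 + 3/242) = -3*245/242 = -735/242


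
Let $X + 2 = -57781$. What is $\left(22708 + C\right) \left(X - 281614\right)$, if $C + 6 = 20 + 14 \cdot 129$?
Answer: $-8324729616$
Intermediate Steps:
$X = -57783$ ($X = -2 - 57781 = -57783$)
$C = 1820$ ($C = -6 + \left(20 + 14 \cdot 129\right) = -6 + \left(20 + 1806\right) = -6 + 1826 = 1820$)
$\left(22708 + C\right) \left(X - 281614\right) = \left(22708 + 1820\right) \left(-57783 - 281614\right) = 24528 \left(-339397\right) = -8324729616$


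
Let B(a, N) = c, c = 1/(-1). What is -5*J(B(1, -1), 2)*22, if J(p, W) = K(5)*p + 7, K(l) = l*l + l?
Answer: 2530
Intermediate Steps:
c = -1
B(a, N) = -1
K(l) = l + l² (K(l) = l² + l = l + l²)
J(p, W) = 7 + 30*p (J(p, W) = (5*(1 + 5))*p + 7 = (5*6)*p + 7 = 30*p + 7 = 7 + 30*p)
-5*J(B(1, -1), 2)*22 = -5*(7 + 30*(-1))*22 = -5*(7 - 30)*22 = -5*(-23)*22 = 115*22 = 2530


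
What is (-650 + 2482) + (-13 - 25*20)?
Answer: 1319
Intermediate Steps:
(-650 + 2482) + (-13 - 25*20) = 1832 + (-13 - 500) = 1832 - 513 = 1319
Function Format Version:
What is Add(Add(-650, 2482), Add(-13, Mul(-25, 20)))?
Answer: 1319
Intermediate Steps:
Add(Add(-650, 2482), Add(-13, Mul(-25, 20))) = Add(1832, Add(-13, -500)) = Add(1832, -513) = 1319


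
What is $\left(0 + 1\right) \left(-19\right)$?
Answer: $-19$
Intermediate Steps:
$\left(0 + 1\right) \left(-19\right) = 1 \left(-19\right) = -19$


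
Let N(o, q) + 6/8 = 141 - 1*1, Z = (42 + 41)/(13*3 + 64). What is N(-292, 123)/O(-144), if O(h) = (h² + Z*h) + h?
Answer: 57371/8436096 ≈ 0.0068007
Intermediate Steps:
Z = 83/103 (Z = 83/(39 + 64) = 83/103 ≈ 0.80583)
O(h) = h² + 186*h/103 (O(h) = (h² + 83*h/103) + h = h² + 186*h/103)
N(o, q) = 557/4 (N(o, q) = -¾ + (141 - 1*1) = -¾ + (141 - 1) = -¾ + 140 = 557/4)
N(-292, 123)/O(-144) = 557/(4*(((1/103)*(-144)*(186 + 103*(-144))))) = 557/(4*(((1/103)*(-144)*(186 - 14832)))) = 557/(4*(((1/103)*(-144)*(-14646)))) = 557/(4*(2109024/103)) = (557/4)*(103/2109024) = 57371/8436096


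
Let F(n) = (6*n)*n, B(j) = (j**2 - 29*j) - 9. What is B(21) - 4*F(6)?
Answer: -1041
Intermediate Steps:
B(j) = -9 + j**2 - 29*j
F(n) = 6*n**2
B(21) - 4*F(6) = (-9 + 21**2 - 29*21) - 4*6*6**2 = (-9 + 441 - 609) - 4*6*36 = -177 - 4*216 = -177 - 1*864 = -177 - 864 = -1041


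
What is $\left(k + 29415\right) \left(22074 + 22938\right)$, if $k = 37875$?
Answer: $3028857480$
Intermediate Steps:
$\left(k + 29415\right) \left(22074 + 22938\right) = \left(37875 + 29415\right) \left(22074 + 22938\right) = 67290 \cdot 45012 = 3028857480$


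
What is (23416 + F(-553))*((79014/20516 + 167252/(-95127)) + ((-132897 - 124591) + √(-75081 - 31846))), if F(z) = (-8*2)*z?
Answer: -109548503251469660/13186659 + 32264*I*√106927 ≈ -8.3075e+9 + 1.055e+7*I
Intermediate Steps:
F(z) = -16*z
(23416 + F(-553))*((79014/20516 + 167252/(-95127)) + ((-132897 - 124591) + √(-75081 - 31846))) = (23416 - 16*(-553))*((79014/20516 + 167252/(-95127)) + ((-132897 - 124591) + √(-75081 - 31846))) = (23416 + 8848)*((79014*(1/20516) + 167252*(-1/95127)) + (-257488 + √(-106927))) = 32264*((39507/10258 - 167252/95127) + (-257488 + I*√106927)) = 32264*(2042511373/975812766 + (-257488 + I*√106927)) = 32264*(-251258034980435/975812766 + I*√106927) = -109548503251469660/13186659 + 32264*I*√106927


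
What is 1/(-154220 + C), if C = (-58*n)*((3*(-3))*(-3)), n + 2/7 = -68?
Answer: -7/330992 ≈ -2.1149e-5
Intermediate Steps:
n = -478/7 (n = -2/7 - 68 = -478/7 ≈ -68.286)
C = 748548/7 (C = (-58*(-478/7))*((3*(-3))*(-3)) = 27724*(-9*(-3))/7 = (27724/7)*27 = 748548/7 ≈ 1.0694e+5)
1/(-154220 + C) = 1/(-154220 + 748548/7) = 1/(-330992/7) = -7/330992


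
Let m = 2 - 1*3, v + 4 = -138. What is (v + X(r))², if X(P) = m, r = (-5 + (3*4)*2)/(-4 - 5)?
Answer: 20449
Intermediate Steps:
v = -142 (v = -4 - 138 = -142)
m = -1 (m = 2 - 3 = -1)
r = -19/9 (r = (-5 + 12*2)/(-9) = (-5 + 24)*(-⅑) = 19*(-⅑) = -19/9 ≈ -2.1111)
X(P) = -1
(v + X(r))² = (-142 - 1)² = (-143)² = 20449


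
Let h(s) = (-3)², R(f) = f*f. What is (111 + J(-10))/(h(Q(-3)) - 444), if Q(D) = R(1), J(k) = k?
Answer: -101/435 ≈ -0.23218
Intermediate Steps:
R(f) = f²
Q(D) = 1 (Q(D) = 1² = 1)
h(s) = 9
(111 + J(-10))/(h(Q(-3)) - 444) = (111 - 10)/(9 - 444) = 101/(-435) = 101*(-1/435) = -101/435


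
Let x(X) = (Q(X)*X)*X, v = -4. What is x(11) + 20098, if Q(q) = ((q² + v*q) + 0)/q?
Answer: 20945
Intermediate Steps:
Q(q) = (q² - 4*q)/q (Q(q) = ((q² - 4*q) + 0)/q = (q² - 4*q)/q)
x(X) = X²*(-4 + X) (x(X) = ((-4 + X)*X)*X = (X*(-4 + X))*X = X²*(-4 + X))
x(11) + 20098 = 11²*(-4 + 11) + 20098 = 121*7 + 20098 = 847 + 20098 = 20945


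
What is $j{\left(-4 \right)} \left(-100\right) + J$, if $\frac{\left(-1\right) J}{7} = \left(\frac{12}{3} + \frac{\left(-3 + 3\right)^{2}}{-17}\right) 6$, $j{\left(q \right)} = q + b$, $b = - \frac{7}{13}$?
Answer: $\frac{3716}{13} \approx 285.85$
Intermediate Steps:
$b = - \frac{7}{13}$ ($b = \left(-7\right) \frac{1}{13} = - \frac{7}{13} \approx -0.53846$)
$j{\left(q \right)} = - \frac{7}{13} + q$ ($j{\left(q \right)} = q - \frac{7}{13} = - \frac{7}{13} + q$)
$J = -168$ ($J = - 7 \left(\frac{12}{3} + \frac{\left(-3 + 3\right)^{2}}{-17}\right) 6 = - 7 \left(12 \cdot \frac{1}{3} + 0^{2} \left(- \frac{1}{17}\right)\right) 6 = - 7 \left(4 + 0 \left(- \frac{1}{17}\right)\right) 6 = - 7 \left(4 + 0\right) 6 = - 7 \cdot 4 \cdot 6 = \left(-7\right) 24 = -168$)
$j{\left(-4 \right)} \left(-100\right) + J = \left(- \frac{7}{13} - 4\right) \left(-100\right) - 168 = \left(- \frac{59}{13}\right) \left(-100\right) - 168 = \frac{5900}{13} - 168 = \frac{3716}{13}$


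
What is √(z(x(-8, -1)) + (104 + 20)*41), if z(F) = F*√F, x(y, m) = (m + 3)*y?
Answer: 2*√(1271 - 16*I) ≈ 71.304 - 0.44879*I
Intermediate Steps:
x(y, m) = y*(3 + m) (x(y, m) = (3 + m)*y = y*(3 + m))
z(F) = F^(3/2)
√(z(x(-8, -1)) + (104 + 20)*41) = √((-8*(3 - 1))^(3/2) + (104 + 20)*41) = √((-8*2)^(3/2) + 124*41) = √((-16)^(3/2) + 5084) = √(-64*I + 5084) = √(5084 - 64*I)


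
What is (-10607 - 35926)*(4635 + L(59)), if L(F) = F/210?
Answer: -15098546999/70 ≈ -2.1569e+8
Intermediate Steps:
L(F) = F/210 (L(F) = F*(1/210) = F/210)
(-10607 - 35926)*(4635 + L(59)) = (-10607 - 35926)*(4635 + (1/210)*59) = -46533*(4635 + 59/210) = -46533*973409/210 = -15098546999/70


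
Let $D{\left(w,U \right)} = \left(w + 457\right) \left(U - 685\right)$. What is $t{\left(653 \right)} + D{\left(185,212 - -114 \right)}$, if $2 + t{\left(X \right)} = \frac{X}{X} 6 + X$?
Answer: $-229821$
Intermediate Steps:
$D{\left(w,U \right)} = \left(-685 + U\right) \left(457 + w\right)$ ($D{\left(w,U \right)} = \left(457 + w\right) \left(-685 + U\right) = \left(-685 + U\right) \left(457 + w\right)$)
$t{\left(X \right)} = 4 + X$ ($t{\left(X \right)} = -2 + \left(\frac{X}{X} 6 + X\right) = -2 + \left(1 \cdot 6 + X\right) = -2 + \left(6 + X\right) = 4 + X$)
$t{\left(653 \right)} + D{\left(185,212 - -114 \right)} = \left(4 + 653\right) + \left(-313045 - 126725 + 457 \left(212 - -114\right) + \left(212 - -114\right) 185\right) = 657 + \left(-313045 - 126725 + 457 \left(212 + 114\right) + \left(212 + 114\right) 185\right) = 657 + \left(-313045 - 126725 + 457 \cdot 326 + 326 \cdot 185\right) = 657 + \left(-313045 - 126725 + 148982 + 60310\right) = 657 - 230478 = -229821$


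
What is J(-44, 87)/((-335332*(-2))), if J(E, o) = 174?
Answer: 87/335332 ≈ 0.00025944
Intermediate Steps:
J(-44, 87)/((-335332*(-2))) = 174/((-335332*(-2))) = 174/670664 = 174*(1/670664) = 87/335332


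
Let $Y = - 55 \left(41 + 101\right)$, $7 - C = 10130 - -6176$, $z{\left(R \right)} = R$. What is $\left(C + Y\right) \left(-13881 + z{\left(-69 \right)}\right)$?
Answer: $336320550$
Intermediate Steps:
$C = -16299$ ($C = 7 - \left(10130 - -6176\right) = 7 - \left(10130 + 6176\right) = 7 - 16306 = -16299$)
$Y = -7810$ ($Y = \left(-55\right) 142 = -7810$)
$\left(C + Y\right) \left(-13881 + z{\left(-69 \right)}\right) = \left(-16299 - 7810\right) \left(-13881 - 69\right) = \left(-24109\right) \left(-13950\right) = 336320550$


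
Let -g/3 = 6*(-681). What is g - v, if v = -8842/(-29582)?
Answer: 181303657/14791 ≈ 12258.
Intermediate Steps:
v = 4421/14791 (v = -8842*(-1/29582) = 4421/14791 ≈ 0.29890)
g = 12258 (g = -18*(-681) = -3*(-4086) = 12258)
g - v = 12258 - 1*4421/14791 = 12258 - 4421/14791 = 181303657/14791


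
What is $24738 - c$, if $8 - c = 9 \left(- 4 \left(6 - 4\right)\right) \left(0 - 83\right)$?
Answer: $30706$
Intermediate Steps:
$c = -5968$ ($c = 8 - 9 \left(- 4 \left(6 - 4\right)\right) \left(0 - 83\right) = 8 - 9 \left(\left(-4\right) 2\right) \left(-83\right) = 8 - 9 \left(-8\right) \left(-83\right) = 8 - \left(-72\right) \left(-83\right) = 8 - 5976 = -5968$)
$24738 - c = 24738 - -5968 = 24738 + 5968 = 30706$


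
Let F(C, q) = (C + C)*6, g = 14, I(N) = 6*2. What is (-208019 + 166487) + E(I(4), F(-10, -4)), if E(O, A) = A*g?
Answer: -43212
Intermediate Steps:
I(N) = 12
F(C, q) = 12*C (F(C, q) = (2*C)*6 = 12*C)
E(O, A) = 14*A (E(O, A) = A*14 = 14*A)
(-208019 + 166487) + E(I(4), F(-10, -4)) = (-208019 + 166487) + 14*(12*(-10)) = -41532 + 14*(-120) = -41532 - 1680 = -43212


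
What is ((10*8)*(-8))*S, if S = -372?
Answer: 238080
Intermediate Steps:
((10*8)*(-8))*S = ((10*8)*(-8))*(-372) = (80*(-8))*(-372) = -640*(-372) = 238080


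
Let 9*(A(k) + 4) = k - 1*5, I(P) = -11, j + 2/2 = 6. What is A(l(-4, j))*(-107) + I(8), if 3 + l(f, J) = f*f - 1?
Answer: 3004/9 ≈ 333.78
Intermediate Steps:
j = 5 (j = -1 + 6 = 5)
l(f, J) = -4 + f² (l(f, J) = -3 + (f*f - 1) = -3 + (f² - 1) = -3 + (-1 + f²) = -4 + f²)
A(k) = -41/9 + k/9 (A(k) = -4 + (k - 1*5)/9 = -4 + (k - 5)/9 = -4 + (-5 + k)/9 = -4 + (-5/9 + k/9) = -41/9 + k/9)
A(l(-4, j))*(-107) + I(8) = (-41/9 + (-4 + (-4)²)/9)*(-107) - 11 = (-41/9 + (-4 + 16)/9)*(-107) - 11 = (-41/9 + (⅑)*12)*(-107) - 11 = (-41/9 + 4/3)*(-107) - 11 = -29/9*(-107) - 11 = 3103/9 - 11 = 3004/9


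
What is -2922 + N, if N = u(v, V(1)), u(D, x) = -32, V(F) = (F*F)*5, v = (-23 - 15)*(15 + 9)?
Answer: -2954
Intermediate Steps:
v = -912 (v = -38*24 = -912)
V(F) = 5*F**2 (V(F) = F**2*5 = 5*F**2)
N = -32
-2922 + N = -2922 - 32 = -2954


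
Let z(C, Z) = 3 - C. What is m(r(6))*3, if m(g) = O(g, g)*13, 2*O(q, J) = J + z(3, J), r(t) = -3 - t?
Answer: -351/2 ≈ -175.50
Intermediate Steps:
O(q, J) = J/2 (O(q, J) = (J + (3 - 1*3))/2 = (J + (3 - 3))/2 = (J + 0)/2 = J/2)
m(g) = 13*g/2 (m(g) = (g/2)*13 = 13*g/2)
m(r(6))*3 = (13*(-3 - 1*6)/2)*3 = (13*(-3 - 6)/2)*3 = ((13/2)*(-9))*3 = -117/2*3 = -351/2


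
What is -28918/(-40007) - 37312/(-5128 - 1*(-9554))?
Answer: -682375058/88535491 ≈ -7.7074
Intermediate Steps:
-28918/(-40007) - 37312/(-5128 - 1*(-9554)) = -28918*(-1/40007) - 37312/(-5128 + 9554) = 28918/40007 - 37312/4426 = 28918/40007 - 37312*1/4426 = 28918/40007 - 18656/2213 = -682375058/88535491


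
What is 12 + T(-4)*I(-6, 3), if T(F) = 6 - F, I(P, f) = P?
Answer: -48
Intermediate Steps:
12 + T(-4)*I(-6, 3) = 12 + (6 - 1*(-4))*(-6) = 12 + (6 + 4)*(-6) = 12 + 10*(-6) = 12 - 60 = -48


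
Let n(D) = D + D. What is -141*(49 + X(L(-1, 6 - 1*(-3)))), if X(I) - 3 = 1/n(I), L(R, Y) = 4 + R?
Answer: -14711/2 ≈ -7355.5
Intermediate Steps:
n(D) = 2*D
X(I) = 3 + 1/(2*I)
-141*(49 + X(L(-1, 6 - 1*(-3)))) = -141*(49 + (3 + 1/(2*(4 - 1)))) = -141*(49 + (3 + (½)/3)) = -141*(49 + (3 + (½)*(⅓))) = -141*(49 + (3 + ⅙)) = -141*(49 + 19/6) = -141*313/6 = -14711/2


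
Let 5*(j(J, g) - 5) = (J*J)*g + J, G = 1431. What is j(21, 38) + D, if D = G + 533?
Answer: 26624/5 ≈ 5324.8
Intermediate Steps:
j(J, g) = 5 + J/5 + g*J**2/5 (j(J, g) = 5 + ((J*J)*g + J)/5 = 5 + (J**2*g + J)/5 = 5 + (g*J**2 + J)/5 = 5 + (J + g*J**2)/5 = 5 + (J/5 + g*J**2/5) = 5 + J/5 + g*J**2/5)
D = 1964 (D = 1431 + 533 = 1964)
j(21, 38) + D = (5 + (1/5)*21 + (1/5)*38*21**2) + 1964 = (5 + 21/5 + (1/5)*38*441) + 1964 = (5 + 21/5 + 16758/5) + 1964 = 16804/5 + 1964 = 26624/5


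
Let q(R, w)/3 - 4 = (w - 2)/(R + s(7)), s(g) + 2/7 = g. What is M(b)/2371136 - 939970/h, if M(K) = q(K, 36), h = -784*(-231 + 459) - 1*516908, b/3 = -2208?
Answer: 2581011960055535/1910167413593824 ≈ 1.3512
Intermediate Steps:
b = -6624 (b = 3*(-2208) = -6624)
s(g) = -2/7 + g
h = -695660 (h = -784*228 - 516908 = -178752 - 516908 = -695660)
q(R, w) = 12 + 3*(-2 + w)/(47/7 + R) (q(R, w) = 12 + 3*((w - 2)/(R + (-2/7 + 7))) = 12 + 3*((-2 + w)/(R + 47/7)) = 12 + 3*((-2 + w)/(47/7 + R)) = 12 + 3*(-2 + w)/(47/7 + R))
M(K) = 3*(426 + 28*K)/(47 + 7*K) (M(K) = 3*(174 + 7*36 + 28*K)/(47 + 7*K) = 3*(174 + 252 + 28*K)/(47 + 7*K) = 3*(426 + 28*K)/(47 + 7*K))
M(b)/2371136 - 939970/h = (6*(213 + 14*(-6624))/(47 + 7*(-6624)))/2371136 - 939970/(-695660) = (6*(213 - 92736)/(47 - 46368))*(1/2371136) - 939970*(-1/695660) = (6*(-92523)/(-46321))*(1/2371136) + 93997/69566 = (6*(-1/46321)*(-92523))*(1/2371136) + 93997/69566 = (555138/46321)*(1/2371136) + 93997/69566 = 277569/54916695328 + 93997/69566 = 2581011960055535/1910167413593824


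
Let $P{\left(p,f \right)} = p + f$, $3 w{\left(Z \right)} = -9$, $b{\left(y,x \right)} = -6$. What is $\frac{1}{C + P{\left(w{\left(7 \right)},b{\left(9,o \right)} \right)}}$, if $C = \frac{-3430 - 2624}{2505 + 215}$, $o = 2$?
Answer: $- \frac{1360}{15267} \approx -0.089081$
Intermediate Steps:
$w{\left(Z \right)} = -3$ ($w{\left(Z \right)} = \frac{1}{3} \left(-9\right) = -3$)
$C = - \frac{3027}{1360}$ ($C = - \frac{6054}{2720} = \left(-6054\right) \frac{1}{2720} = - \frac{3027}{1360} \approx -2.2257$)
$P{\left(p,f \right)} = f + p$
$\frac{1}{C + P{\left(w{\left(7 \right)},b{\left(9,o \right)} \right)}} = \frac{1}{- \frac{3027}{1360} - 9} = \frac{1}{- \frac{15267}{1360}} = - \frac{1360}{15267}$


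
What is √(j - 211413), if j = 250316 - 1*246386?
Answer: I*√207483 ≈ 455.5*I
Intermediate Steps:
j = 3930 (j = 250316 - 246386 = 3930)
√(j - 211413) = √(3930 - 211413) = √(-207483) = I*√207483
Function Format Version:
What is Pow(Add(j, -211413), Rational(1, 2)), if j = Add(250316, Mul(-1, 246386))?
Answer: Mul(I, Pow(207483, Rational(1, 2))) ≈ Mul(455.50, I)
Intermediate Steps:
j = 3930 (j = Add(250316, -246386) = 3930)
Pow(Add(j, -211413), Rational(1, 2)) = Pow(Add(3930, -211413), Rational(1, 2)) = Pow(-207483, Rational(1, 2)) = Mul(I, Pow(207483, Rational(1, 2)))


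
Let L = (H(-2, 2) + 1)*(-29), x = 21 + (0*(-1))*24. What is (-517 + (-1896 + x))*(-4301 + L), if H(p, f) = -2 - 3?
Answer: 10010520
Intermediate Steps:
x = 21 (x = 21 + 0*24 = 21 + 0 = 21)
H(p, f) = -5
L = 116 (L = (-5 + 1)*(-29) = -4*(-29) = 116)
(-517 + (-1896 + x))*(-4301 + L) = (-517 + (-1896 + 21))*(-4301 + 116) = (-517 - 1875)*(-4185) = -2392*(-4185) = 10010520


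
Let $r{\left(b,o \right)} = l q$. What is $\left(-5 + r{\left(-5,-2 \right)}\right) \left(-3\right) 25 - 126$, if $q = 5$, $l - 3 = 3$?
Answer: $-2001$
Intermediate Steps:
$l = 6$ ($l = 3 + 3 = 6$)
$r{\left(b,o \right)} = 30$ ($r{\left(b,o \right)} = 6 \cdot 5 = 30$)
$\left(-5 + r{\left(-5,-2 \right)}\right) \left(-3\right) 25 - 126 = \left(-5 + 30\right) \left(-3\right) 25 - 126 = 25 \left(-3\right) 25 - 126 = \left(-75\right) 25 - 126 = -1875 - 126 = -2001$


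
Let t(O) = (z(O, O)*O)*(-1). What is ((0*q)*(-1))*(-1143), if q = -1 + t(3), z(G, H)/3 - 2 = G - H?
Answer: 0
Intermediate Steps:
z(G, H) = 6 - 3*H + 3*G (z(G, H) = 6 + 3*(G - H) = 6 + (-3*H + 3*G) = 6 - 3*H + 3*G)
t(O) = -6*O (t(O) = ((6 - 3*O + 3*O)*O)*(-1) = (6*O)*(-1) = -6*O)
q = -19 (q = -1 - 6*3 = -1 - 18 = -19)
((0*q)*(-1))*(-1143) = ((0*(-19))*(-1))*(-1143) = (0*(-1))*(-1143) = 0*(-1143) = 0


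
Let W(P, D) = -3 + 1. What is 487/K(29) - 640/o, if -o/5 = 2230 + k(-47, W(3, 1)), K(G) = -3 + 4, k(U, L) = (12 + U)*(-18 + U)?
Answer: 2194063/4505 ≈ 487.03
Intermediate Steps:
W(P, D) = -2
k(U, L) = (-18 + U)*(12 + U)
K(G) = 1
o = -22525 (o = -5*(2230 + (-216 + (-47)**2 - 6*(-47))) = -5*(2230 + (-216 + 2209 + 282)) = -5*(2230 + 2275) = -5*4505 = -22525)
487/K(29) - 640/o = 487/1 - 640/(-22525) = 487*1 - 640*(-1/22525) = 487 + 128/4505 = 2194063/4505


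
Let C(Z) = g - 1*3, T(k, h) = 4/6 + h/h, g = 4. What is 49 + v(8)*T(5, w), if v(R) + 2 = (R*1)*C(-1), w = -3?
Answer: 59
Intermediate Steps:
T(k, h) = 5/3 (T(k, h) = 4*(1/6) + 1 = 2/3 + 1 = 5/3)
C(Z) = 1 (C(Z) = 4 - 1*3 = 4 - 3 = 1)
v(R) = -2 + R (v(R) = -2 + (R*1)*1 = -2 + R*1 = -2 + R)
49 + v(8)*T(5, w) = 49 + (-2 + 8)*(5/3) = 49 + 6*(5/3) = 49 + 10 = 59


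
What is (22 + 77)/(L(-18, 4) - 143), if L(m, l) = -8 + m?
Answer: -99/169 ≈ -0.58580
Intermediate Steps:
(22 + 77)/(L(-18, 4) - 143) = (22 + 77)/((-8 - 18) - 143) = 99/(-26 - 143) = 99/(-169) = 99*(-1/169) = -99/169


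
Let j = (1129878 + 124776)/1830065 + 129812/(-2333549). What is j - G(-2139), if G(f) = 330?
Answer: -1406590063536784/4270546350685 ≈ -329.37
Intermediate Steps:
j = 2690232189266/4270546350685 (j = 1254654*(1/1830065) + 129812*(-1/2333549) = 1254654/1830065 - 129812/2333549 = 2690232189266/4270546350685 ≈ 0.62995)
j - G(-2139) = 2690232189266/4270546350685 - 1*330 = 2690232189266/4270546350685 - 330 = -1406590063536784/4270546350685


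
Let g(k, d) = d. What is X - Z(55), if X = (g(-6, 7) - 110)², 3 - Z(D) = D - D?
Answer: 10606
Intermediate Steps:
Z(D) = 3 (Z(D) = 3 - (D - D) = 3 - 1*0 = 3 + 0 = 3)
X = 10609 (X = (7 - 110)² = (-103)² = 10609)
X - Z(55) = 10609 - 1*3 = 10609 - 3 = 10606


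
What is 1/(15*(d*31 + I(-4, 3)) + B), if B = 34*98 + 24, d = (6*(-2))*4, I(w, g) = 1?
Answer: -1/18949 ≈ -5.2773e-5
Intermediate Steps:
d = -48 (d = -12*4 = -48)
B = 3356 (B = 3332 + 24 = 3356)
1/(15*(d*31 + I(-4, 3)) + B) = 1/(15*(-48*31 + 1) + 3356) = 1/(15*(-1488 + 1) + 3356) = 1/(15*(-1487) + 3356) = 1/(-22305 + 3356) = 1/(-18949) = -1/18949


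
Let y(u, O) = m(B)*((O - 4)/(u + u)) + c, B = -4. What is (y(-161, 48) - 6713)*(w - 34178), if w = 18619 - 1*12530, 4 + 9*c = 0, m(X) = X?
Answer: 30357932669/161 ≈ 1.8856e+8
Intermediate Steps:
c = -4/9 (c = -4/9 + (1/9)*0 = -4/9 + 0 = -4/9 ≈ -0.44444)
y(u, O) = -4/9 - 2*(-4 + O)/u (y(u, O) = -4*(O - 4)/(u + u) - 4/9 = -4*(-4 + O)/(2*u) - 4/9 = -4*(-4 + O)*1/(2*u) - 4/9 = -2*(-4 + O)/u - 4/9 = -4/9 - 2*(-4 + O)/u)
w = 6089 (w = 18619 - 12530 = 6089)
(y(-161, 48) - 6713)*(w - 34178) = ((2/9)*(36 - 9*48 - 2*(-161))/(-161) - 6713)*(6089 - 34178) = ((2/9)*(-1/161)*(36 - 432 + 322) - 6713)*(-28089) = ((2/9)*(-1/161)*(-74) - 6713)*(-28089) = (148/1449 - 6713)*(-28089) = -9726989/1449*(-28089) = 30357932669/161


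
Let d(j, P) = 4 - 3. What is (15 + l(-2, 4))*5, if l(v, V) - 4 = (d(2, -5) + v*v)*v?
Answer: 45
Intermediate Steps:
d(j, P) = 1
l(v, V) = 4 + v*(1 + v²) (l(v, V) = 4 + (1 + v*v)*v = 4 + (1 + v²)*v = 4 + v*(1 + v²))
(15 + l(-2, 4))*5 = (15 + (4 - 2 + (-2)³))*5 = (15 + (4 - 2 - 8))*5 = (15 - 6)*5 = 9*5 = 45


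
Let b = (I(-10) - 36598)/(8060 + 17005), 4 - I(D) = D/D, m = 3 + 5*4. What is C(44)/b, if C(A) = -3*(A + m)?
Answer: 1007613/7319 ≈ 137.67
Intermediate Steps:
m = 23 (m = 3 + 20 = 23)
I(D) = 3 (I(D) = 4 - D/D = 4 - 1*1 = 4 - 1 = 3)
C(A) = -69 - 3*A (C(A) = -3*(A + 23) = -3*(23 + A) = -69 - 3*A)
b = -7319/5013 (b = (3 - 36598)/(8060 + 17005) = -36595/25065 = -36595*1/25065 = -7319/5013 ≈ -1.4600)
C(44)/b = (-69 - 3*44)/(-7319/5013) = (-69 - 132)*(-5013/7319) = -201*(-5013/7319) = 1007613/7319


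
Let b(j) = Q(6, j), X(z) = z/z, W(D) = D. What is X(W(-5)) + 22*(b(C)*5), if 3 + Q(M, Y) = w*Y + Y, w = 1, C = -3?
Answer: -989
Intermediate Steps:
Q(M, Y) = -3 + 2*Y (Q(M, Y) = -3 + (1*Y + Y) = -3 + (Y + Y) = -3 + 2*Y)
X(z) = 1
b(j) = -3 + 2*j
X(W(-5)) + 22*(b(C)*5) = 1 + 22*((-3 + 2*(-3))*5) = 1 + 22*((-3 - 6)*5) = 1 + 22*(-9*5) = 1 + 22*(-45) = 1 - 990 = -989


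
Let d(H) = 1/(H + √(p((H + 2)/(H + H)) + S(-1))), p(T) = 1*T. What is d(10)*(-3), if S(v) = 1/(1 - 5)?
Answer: -600/1993 + 6*√35/1993 ≈ -0.28324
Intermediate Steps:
p(T) = T
S(v) = -¼ (S(v) = 1/(-4) = -¼)
d(H) = 1/(H + √(-¼ + (2 + H)/(2*H))) (d(H) = 1/(H + √((H + 2)/(H + H) - ¼)) = 1/(H + √((2 + H)/((2*H)) - ¼)) = 1/(H + √((2 + H)*(1/(2*H)) - ¼)) = 1/(H + √((2 + H)/(2*H) - ¼)) = 1/(H + √(-¼ + (2 + H)/(2*H))))
d(10)*(-3) = (2/(√((4 + 10)/10) + 2*10))*(-3) = (2/(√((⅒)*14) + 20))*(-3) = (2/(√(7/5) + 20))*(-3) = (2/(√35/5 + 20))*(-3) = (2/(20 + √35/5))*(-3) = -6/(20 + √35/5)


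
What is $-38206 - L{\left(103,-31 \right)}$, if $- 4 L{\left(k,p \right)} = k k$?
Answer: $- \frac{142215}{4} \approx -35554.0$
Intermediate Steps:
$L{\left(k,p \right)} = - \frac{k^{2}}{4}$ ($L{\left(k,p \right)} = - \frac{k k}{4} = - \frac{k^{2}}{4}$)
$-38206 - L{\left(103,-31 \right)} = -38206 - - \frac{103^{2}}{4} = -38206 - \left(- \frac{1}{4}\right) 10609 = -38206 - - \frac{10609}{4} = -38206 + \frac{10609}{4} = - \frac{142215}{4}$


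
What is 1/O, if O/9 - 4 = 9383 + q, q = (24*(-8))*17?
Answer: 1/55107 ≈ 1.8147e-5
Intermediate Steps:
q = -3264 (q = -192*17 = -3264)
O = 55107 (O = 36 + 9*(9383 - 3264) = 36 + 9*6119 = 36 + 55071 = 55107)
1/O = 1/55107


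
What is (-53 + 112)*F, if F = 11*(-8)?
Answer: -5192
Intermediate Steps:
F = -88
(-53 + 112)*F = (-53 + 112)*(-88) = 59*(-88) = -5192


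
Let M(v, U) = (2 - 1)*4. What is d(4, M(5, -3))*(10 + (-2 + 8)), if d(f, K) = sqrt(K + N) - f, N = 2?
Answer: -64 + 16*sqrt(6) ≈ -24.808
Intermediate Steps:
M(v, U) = 4 (M(v, U) = 1*4 = 4)
d(f, K) = sqrt(2 + K) - f (d(f, K) = sqrt(K + 2) - f = sqrt(2 + K) - f)
d(4, M(5, -3))*(10 + (-2 + 8)) = (sqrt(2 + 4) - 1*4)*(10 + (-2 + 8)) = (sqrt(6) - 4)*(10 + 6) = (-4 + sqrt(6))*16 = -64 + 16*sqrt(6)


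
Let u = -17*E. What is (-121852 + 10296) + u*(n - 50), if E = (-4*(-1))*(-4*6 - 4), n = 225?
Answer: 221644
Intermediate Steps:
E = -112 (E = 4*(-24 - 4) = 4*(-28) = -112)
u = 1904 (u = -17*(-112) = 1904)
(-121852 + 10296) + u*(n - 50) = (-121852 + 10296) + 1904*(225 - 50) = -111556 + 1904*175 = -111556 + 333200 = 221644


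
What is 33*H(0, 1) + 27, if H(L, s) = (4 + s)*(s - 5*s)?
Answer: -633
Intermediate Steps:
H(L, s) = -4*s*(4 + s) (H(L, s) = (4 + s)*(-4*s) = -4*s*(4 + s))
33*H(0, 1) + 27 = 33*(-4*1*(4 + 1)) + 27 = 33*(-4*1*5) + 27 = 33*(-20) + 27 = -660 + 27 = -633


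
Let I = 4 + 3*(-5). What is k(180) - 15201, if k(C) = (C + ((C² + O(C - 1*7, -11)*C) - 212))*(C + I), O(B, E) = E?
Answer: 5120371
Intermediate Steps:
I = -11 (I = 4 - 15 = -11)
k(C) = (-11 + C)*(-212 + C² - 10*C) (k(C) = (C + ((C² - 11*C) - 212))*(C - 11) = (C + (-212 + C² - 11*C))*(-11 + C) = (-212 + C² - 10*C)*(-11 + C) = (-11 + C)*(-212 + C² - 10*C))
k(180) - 15201 = (2332 + 180³ - 102*180 - 21*180²) - 15201 = (2332 + 5832000 - 18360 - 21*32400) - 15201 = (2332 + 5832000 - 18360 - 680400) - 15201 = 5135572 - 15201 = 5120371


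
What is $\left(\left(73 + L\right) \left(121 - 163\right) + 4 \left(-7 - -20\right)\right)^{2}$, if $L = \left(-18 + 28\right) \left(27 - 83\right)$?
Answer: $420496036$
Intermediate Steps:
$L = -560$ ($L = 10 \left(27 - 83\right) = 10 \left(-56\right) = -560$)
$\left(\left(73 + L\right) \left(121 - 163\right) + 4 \left(-7 - -20\right)\right)^{2} = \left(\left(73 - 560\right) \left(121 - 163\right) + 4 \left(-7 - -20\right)\right)^{2} = \left(\left(-487\right) \left(-42\right) + 4 \left(-7 + 20\right)\right)^{2} = \left(20454 + 4 \cdot 13\right)^{2} = \left(20454 + 52\right)^{2} = 20506^{2} = 420496036$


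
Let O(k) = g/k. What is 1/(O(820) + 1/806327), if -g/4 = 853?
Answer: -165297035/687796726 ≈ -0.24033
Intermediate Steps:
g = -3412 (g = -4*853 = -3412)
O(k) = -3412/k
1/(O(820) + 1/806327) = 1/(-3412/820 + 1/806327) = 1/(-3412*1/820 + 1/806327) = 1/(-853/205 + 1/806327) = 1/(-687796726/165297035) = -165297035/687796726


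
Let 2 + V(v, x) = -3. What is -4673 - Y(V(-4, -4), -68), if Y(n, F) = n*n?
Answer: -4698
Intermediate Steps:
V(v, x) = -5 (V(v, x) = -2 - 3 = -5)
Y(n, F) = n²
-4673 - Y(V(-4, -4), -68) = -4673 - 1*(-5)² = -4673 - 1*25 = -4673 - 25 = -4698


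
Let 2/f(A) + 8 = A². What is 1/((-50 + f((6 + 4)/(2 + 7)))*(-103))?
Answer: 274/1419443 ≈ 0.00019303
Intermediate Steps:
f(A) = 2/(-8 + A²)
1/((-50 + f((6 + 4)/(2 + 7)))*(-103)) = 1/((-50 + 2/(-8 + ((6 + 4)/(2 + 7))²))*(-103)) = 1/((-50 + 2/(-8 + (10/9)²))*(-103)) = 1/((-50 + 2/(-8 + 100/81))*(-103)) = 1/((-50 + 2/(-548/81))*(-103)) = 1/((-50 + 2*(-81/548))*(-103)) = 1/((-50 - 81/274)*(-103)) = 1/(-13781/274*(-103)) = 1/(1419443/274) = 274/1419443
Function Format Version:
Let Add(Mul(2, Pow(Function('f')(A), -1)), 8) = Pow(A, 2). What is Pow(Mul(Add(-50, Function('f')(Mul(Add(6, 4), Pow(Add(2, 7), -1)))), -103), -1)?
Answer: Rational(274, 1419443) ≈ 0.00019303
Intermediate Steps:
Function('f')(A) = Mul(2, Pow(Add(-8, Pow(A, 2)), -1))
Pow(Mul(Add(-50, Function('f')(Mul(Add(6, 4), Pow(Add(2, 7), -1)))), -103), -1) = Pow(Mul(Add(-50, Mul(2, Pow(Add(-8, Pow(Mul(Add(6, 4), Pow(Add(2, 7), -1)), 2)), -1))), -103), -1) = Pow(Mul(Add(-50, Mul(2, Pow(Add(-8, Pow(Mul(10, Pow(9, -1)), 2)), -1))), -103), -1) = Pow(Mul(Add(-50, Mul(2, Pow(Add(-8, Pow(Mul(10, Rational(1, 9)), 2)), -1))), -103), -1) = Pow(Mul(Add(-50, Mul(2, Pow(Add(-8, Pow(Rational(10, 9), 2)), -1))), -103), -1) = Pow(Mul(Add(-50, Mul(2, Pow(Add(-8, Rational(100, 81)), -1))), -103), -1) = Pow(Mul(Add(-50, Mul(2, Pow(Rational(-548, 81), -1))), -103), -1) = Pow(Mul(Add(-50, Mul(2, Rational(-81, 548))), -103), -1) = Pow(Mul(Add(-50, Rational(-81, 274)), -103), -1) = Pow(Mul(Rational(-13781, 274), -103), -1) = Pow(Rational(1419443, 274), -1) = Rational(274, 1419443)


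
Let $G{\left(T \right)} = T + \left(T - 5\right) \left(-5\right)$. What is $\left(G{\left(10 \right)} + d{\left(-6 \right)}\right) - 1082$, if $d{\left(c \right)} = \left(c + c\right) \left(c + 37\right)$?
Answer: $-1469$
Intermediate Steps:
$d{\left(c \right)} = 2 c \left(37 + c\right)$
$G{\left(T \right)} = 25 - 4 T$ ($G{\left(T \right)} = T + \left(-5 + T\right) \left(-5\right) = T - \left(-25 + 5 T\right) = 25 - 4 T$)
$\left(G{\left(10 \right)} + d{\left(-6 \right)}\right) - 1082 = \left(\left(25 - 40\right) + 2 \left(-6\right) \left(37 - 6\right)\right) - 1082 = \left(\left(25 - 40\right) + 2 \left(-6\right) 31\right) - 1082 = \left(-15 - 372\right) - 1082 = -387 - 1082 = -1469$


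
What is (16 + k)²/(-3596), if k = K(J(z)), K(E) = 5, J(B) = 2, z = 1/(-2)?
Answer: -441/3596 ≈ -0.12264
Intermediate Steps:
z = -½ ≈ -0.50000
k = 5
(16 + k)²/(-3596) = (16 + 5)²/(-3596) = 21²*(-1/3596) = 441*(-1/3596) = -441/3596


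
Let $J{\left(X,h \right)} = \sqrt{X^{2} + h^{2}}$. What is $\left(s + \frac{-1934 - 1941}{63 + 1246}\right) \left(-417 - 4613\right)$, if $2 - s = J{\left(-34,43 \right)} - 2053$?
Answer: $- \frac{13511183600}{1309} + 5030 \sqrt{3005} \approx -1.0046 \cdot 10^{7}$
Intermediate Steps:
$s = 2055 - \sqrt{3005}$ ($s = 2 - \left(\sqrt{\left(-34\right)^{2} + 43^{2}} - 2053\right) = 2 - \left(\sqrt{1156 + 1849} - 2053\right) = 2 - \left(\sqrt{3005} - 2053\right) = 2 - \left(-2053 + \sqrt{3005}\right) = 2 + \left(2053 - \sqrt{3005}\right) = 2055 - \sqrt{3005} \approx 2000.2$)
$\left(s + \frac{-1934 - 1941}{63 + 1246}\right) \left(-417 - 4613\right) = \left(\left(2055 - \sqrt{3005}\right) + \frac{-1934 - 1941}{63 + 1246}\right) \left(-417 - 4613\right) = \left(\left(2055 - \sqrt{3005}\right) - \frac{3875}{1309}\right) \left(-5030\right) = \left(\frac{2686120}{1309} - \sqrt{3005}\right) \left(-5030\right) = - \frac{13511183600}{1309} + 5030 \sqrt{3005}$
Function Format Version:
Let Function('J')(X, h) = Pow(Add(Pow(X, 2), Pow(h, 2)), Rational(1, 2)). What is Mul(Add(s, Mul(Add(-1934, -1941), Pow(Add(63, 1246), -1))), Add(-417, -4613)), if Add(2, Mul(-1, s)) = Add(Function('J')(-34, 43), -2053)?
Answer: Add(Rational(-13511183600, 1309), Mul(5030, Pow(3005, Rational(1, 2)))) ≈ -1.0046e+7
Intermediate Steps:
s = Add(2055, Mul(-1, Pow(3005, Rational(1, 2)))) (s = Add(2, Mul(-1, Add(Pow(Add(Pow(-34, 2), Pow(43, 2)), Rational(1, 2)), -2053))) = Add(2, Mul(-1, Add(Pow(Add(1156, 1849), Rational(1, 2)), -2053))) = Add(2, Mul(-1, Add(Pow(3005, Rational(1, 2)), -2053))) = Add(2, Mul(-1, Add(-2053, Pow(3005, Rational(1, 2))))) = Add(2, Add(2053, Mul(-1, Pow(3005, Rational(1, 2))))) = Add(2055, Mul(-1, Pow(3005, Rational(1, 2)))) ≈ 2000.2)
Mul(Add(s, Mul(Add(-1934, -1941), Pow(Add(63, 1246), -1))), Add(-417, -4613)) = Mul(Add(Add(2055, Mul(-1, Pow(3005, Rational(1, 2)))), Mul(Add(-1934, -1941), Pow(Add(63, 1246), -1))), Add(-417, -4613)) = Mul(Add(Add(2055, Mul(-1, Pow(3005, Rational(1, 2)))), Mul(-3875, Pow(1309, -1))), -5030) = Mul(Add(Add(2055, Mul(-1, Pow(3005, Rational(1, 2)))), Mul(-3875, Rational(1, 1309))), -5030) = Mul(Add(Add(2055, Mul(-1, Pow(3005, Rational(1, 2)))), Rational(-3875, 1309)), -5030) = Mul(Add(Rational(2686120, 1309), Mul(-1, Pow(3005, Rational(1, 2)))), -5030) = Add(Rational(-13511183600, 1309), Mul(5030, Pow(3005, Rational(1, 2))))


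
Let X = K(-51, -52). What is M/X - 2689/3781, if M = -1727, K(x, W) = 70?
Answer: -6718017/264670 ≈ -25.383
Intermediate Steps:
X = 70
M/X - 2689/3781 = -1727/70 - 2689/3781 = -6718017/264670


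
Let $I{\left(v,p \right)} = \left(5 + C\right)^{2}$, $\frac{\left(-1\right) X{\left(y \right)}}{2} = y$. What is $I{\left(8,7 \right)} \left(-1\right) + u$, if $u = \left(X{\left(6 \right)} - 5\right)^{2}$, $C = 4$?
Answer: $208$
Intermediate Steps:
$X{\left(y \right)} = - 2 y$
$I{\left(v,p \right)} = 81$ ($I{\left(v,p \right)} = \left(5 + 4\right)^{2} = 9^{2} = 81$)
$u = 289$ ($u = \left(\left(-2\right) 6 - 5\right)^{2} = \left(-12 - 5\right)^{2} = \left(-17\right)^{2} = 289$)
$I{\left(8,7 \right)} \left(-1\right) + u = 81 \left(-1\right) + 289 = -81 + 289 = 208$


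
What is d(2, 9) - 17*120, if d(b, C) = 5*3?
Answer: -2025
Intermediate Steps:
d(b, C) = 15
d(2, 9) - 17*120 = 15 - 17*120 = 15 - 2040 = -2025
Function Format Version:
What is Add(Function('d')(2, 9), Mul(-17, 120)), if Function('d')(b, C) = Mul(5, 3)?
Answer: -2025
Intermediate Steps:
Function('d')(b, C) = 15
Add(Function('d')(2, 9), Mul(-17, 120)) = Add(15, Mul(-17, 120)) = Add(15, -2040) = -2025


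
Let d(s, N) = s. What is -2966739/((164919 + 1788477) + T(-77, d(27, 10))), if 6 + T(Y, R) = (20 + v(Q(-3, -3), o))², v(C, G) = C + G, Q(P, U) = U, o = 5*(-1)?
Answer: -988913/651178 ≈ -1.5187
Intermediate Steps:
o = -5
T(Y, R) = 138 (T(Y, R) = -6 + (20 + (-3 - 5))² = -6 + (20 - 8)² = -6 + 12² = -6 + 144 = 138)
-2966739/((164919 + 1788477) + T(-77, d(27, 10))) = -2966739/((164919 + 1788477) + 138) = -2966739/(1953396 + 138) = -2966739/1953534 = -2966739*1/1953534 = -988913/651178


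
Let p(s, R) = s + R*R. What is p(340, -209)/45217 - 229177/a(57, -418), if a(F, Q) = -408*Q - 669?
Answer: -2884629034/7681237875 ≈ -0.37554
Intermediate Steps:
p(s, R) = s + R²
a(F, Q) = -669 - 408*Q
p(340, -209)/45217 - 229177/a(57, -418) = (340 + (-209)²)/45217 - 229177/(-669 - 408*(-418)) = (340 + 43681)*(1/45217) - 229177/(-669 + 170544) = 44021*(1/45217) - 229177/169875 = 44021/45217 - 229177*1/169875 = 44021/45217 - 229177/169875 = -2884629034/7681237875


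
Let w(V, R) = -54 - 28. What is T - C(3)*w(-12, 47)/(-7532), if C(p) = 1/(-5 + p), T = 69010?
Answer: 519783361/7532 ≈ 69010.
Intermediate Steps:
w(V, R) = -82
T - C(3)*w(-12, 47)/(-7532) = 69010 - (-82/(-7532))/(-5 + 3) = 69010 - (-82*(-1/7532))/(-2) = 69010 - (-1)*41/(2*3766) = 69010 - 1*(-41/7532) = 69010 + 41/7532 = 519783361/7532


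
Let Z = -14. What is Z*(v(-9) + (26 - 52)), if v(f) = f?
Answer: 490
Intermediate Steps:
Z*(v(-9) + (26 - 52)) = -14*(-9 + (26 - 52)) = -14*(-9 - 26) = -14*(-35) = 490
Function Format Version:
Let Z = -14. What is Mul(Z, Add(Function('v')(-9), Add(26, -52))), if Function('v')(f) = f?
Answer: 490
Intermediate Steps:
Mul(Z, Add(Function('v')(-9), Add(26, -52))) = Mul(-14, Add(-9, Add(26, -52))) = Mul(-14, Add(-9, -26)) = Mul(-14, -35) = 490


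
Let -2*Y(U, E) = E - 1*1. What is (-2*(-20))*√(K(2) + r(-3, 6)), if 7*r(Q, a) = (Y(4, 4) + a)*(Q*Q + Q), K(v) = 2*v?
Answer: 40*√385/7 ≈ 112.12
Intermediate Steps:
Y(U, E) = ½ - E/2 (Y(U, E) = -(E - 1*1)/2 = -(E - 1)/2 = -(-1 + E)/2 = ½ - E/2)
r(Q, a) = (-3/2 + a)*(Q + Q²)/7 (r(Q, a) = (((½ - ½*4) + a)*(Q*Q + Q))/7 = (((½ - 2) + a)*(Q² + Q))/7 = ((-3/2 + a)*(Q + Q²))/7 = (-3/2 + a)*(Q + Q²)/7)
(-2*(-20))*√(K(2) + r(-3, 6)) = (-2*(-20))*√(2*2 + (1/14)*(-3)*(-3 - 3*(-3) + 2*6 + 2*(-3)*6)) = 40*√(4 + (1/14)*(-3)*(-3 + 9 + 12 - 36)) = 40*√(4 + (1/14)*(-3)*(-18)) = 40*√(4 + 27/7) = 40*√(55/7) = 40*(√385/7) = 40*√385/7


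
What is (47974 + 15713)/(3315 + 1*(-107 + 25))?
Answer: 63687/3233 ≈ 19.699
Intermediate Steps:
(47974 + 15713)/(3315 + 1*(-107 + 25)) = 63687/(3315 + 1*(-82)) = 63687/(3315 - 82) = 63687/3233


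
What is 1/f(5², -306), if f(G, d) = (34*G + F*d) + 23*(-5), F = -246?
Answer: 1/76011 ≈ 1.3156e-5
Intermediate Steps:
f(G, d) = -115 - 246*d + 34*G (f(G, d) = (34*G - 246*d) + 23*(-5) = (-246*d + 34*G) - 115 = -115 - 246*d + 34*G)
1/f(5², -306) = 1/(-115 - 246*(-306) + 34*5²) = 1/(-115 + 75276 + 34*25) = 1/(-115 + 75276 + 850) = 1/76011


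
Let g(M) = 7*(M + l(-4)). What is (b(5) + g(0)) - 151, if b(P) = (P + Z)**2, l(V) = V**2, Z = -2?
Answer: -30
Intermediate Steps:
b(P) = (-2 + P)**2 (b(P) = (P - 2)**2 = (-2 + P)**2)
g(M) = 112 + 7*M (g(M) = 7*(M + (-4)**2) = 7*(M + 16) = 7*(16 + M) = 112 + 7*M)
(b(5) + g(0)) - 151 = ((-2 + 5)**2 + (112 + 7*0)) - 151 = (3**2 + (112 + 0)) - 151 = (9 + 112) - 151 = 121 - 151 = -30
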